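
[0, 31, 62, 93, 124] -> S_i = 0 + 31*i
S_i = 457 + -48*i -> [457, 409, 361, 313, 265]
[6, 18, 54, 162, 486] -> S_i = 6*3^i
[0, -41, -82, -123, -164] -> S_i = 0 + -41*i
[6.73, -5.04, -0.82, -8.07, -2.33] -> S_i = Random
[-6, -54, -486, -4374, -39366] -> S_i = -6*9^i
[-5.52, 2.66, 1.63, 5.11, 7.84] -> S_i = Random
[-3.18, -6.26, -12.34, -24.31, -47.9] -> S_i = -3.18*1.97^i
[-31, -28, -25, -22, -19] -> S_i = -31 + 3*i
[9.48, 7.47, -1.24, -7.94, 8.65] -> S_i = Random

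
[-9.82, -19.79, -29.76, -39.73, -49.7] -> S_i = -9.82 + -9.97*i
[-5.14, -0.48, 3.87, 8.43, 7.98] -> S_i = Random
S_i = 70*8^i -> [70, 560, 4480, 35840, 286720]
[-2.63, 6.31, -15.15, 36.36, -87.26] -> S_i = -2.63*(-2.40)^i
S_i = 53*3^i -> [53, 159, 477, 1431, 4293]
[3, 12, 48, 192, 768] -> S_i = 3*4^i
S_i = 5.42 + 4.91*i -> [5.42, 10.33, 15.24, 20.15, 25.06]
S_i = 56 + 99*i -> [56, 155, 254, 353, 452]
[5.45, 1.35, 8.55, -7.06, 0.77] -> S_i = Random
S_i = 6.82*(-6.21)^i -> [6.82, -42.35, 263.01, -1633.27, 10142.63]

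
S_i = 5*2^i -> [5, 10, 20, 40, 80]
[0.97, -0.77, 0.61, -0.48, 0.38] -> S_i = 0.97*(-0.79)^i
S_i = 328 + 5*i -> [328, 333, 338, 343, 348]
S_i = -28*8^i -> [-28, -224, -1792, -14336, -114688]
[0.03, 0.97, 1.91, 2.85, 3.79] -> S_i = 0.03 + 0.94*i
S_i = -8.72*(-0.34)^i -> [-8.72, 2.96, -1.01, 0.34, -0.12]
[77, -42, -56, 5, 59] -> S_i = Random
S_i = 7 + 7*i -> [7, 14, 21, 28, 35]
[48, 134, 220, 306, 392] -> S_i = 48 + 86*i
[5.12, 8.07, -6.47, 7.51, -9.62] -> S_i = Random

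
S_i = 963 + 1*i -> [963, 964, 965, 966, 967]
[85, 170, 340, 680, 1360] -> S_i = 85*2^i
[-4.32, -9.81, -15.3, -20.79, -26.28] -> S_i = -4.32 + -5.49*i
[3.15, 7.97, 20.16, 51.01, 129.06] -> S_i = 3.15*2.53^i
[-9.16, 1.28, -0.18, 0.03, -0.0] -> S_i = -9.16*(-0.14)^i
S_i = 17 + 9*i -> [17, 26, 35, 44, 53]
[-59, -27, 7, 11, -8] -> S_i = Random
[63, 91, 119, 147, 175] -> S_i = 63 + 28*i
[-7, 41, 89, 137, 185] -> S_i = -7 + 48*i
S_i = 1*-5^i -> [1, -5, 25, -125, 625]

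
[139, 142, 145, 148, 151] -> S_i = 139 + 3*i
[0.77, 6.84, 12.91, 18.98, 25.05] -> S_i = 0.77 + 6.07*i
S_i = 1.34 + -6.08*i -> [1.34, -4.74, -10.82, -16.9, -22.98]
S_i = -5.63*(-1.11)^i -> [-5.63, 6.25, -6.94, 7.7, -8.55]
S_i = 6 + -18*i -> [6, -12, -30, -48, -66]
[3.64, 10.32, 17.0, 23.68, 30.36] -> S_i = 3.64 + 6.68*i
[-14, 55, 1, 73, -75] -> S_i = Random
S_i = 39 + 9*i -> [39, 48, 57, 66, 75]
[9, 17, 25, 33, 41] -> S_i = 9 + 8*i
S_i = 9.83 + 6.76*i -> [9.83, 16.59, 23.35, 30.11, 36.87]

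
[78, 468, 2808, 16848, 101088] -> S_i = 78*6^i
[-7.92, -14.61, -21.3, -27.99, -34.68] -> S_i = -7.92 + -6.69*i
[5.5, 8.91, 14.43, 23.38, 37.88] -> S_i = 5.50*1.62^i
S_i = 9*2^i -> [9, 18, 36, 72, 144]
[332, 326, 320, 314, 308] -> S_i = 332 + -6*i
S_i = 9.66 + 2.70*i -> [9.66, 12.36, 15.06, 17.76, 20.46]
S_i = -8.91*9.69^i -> [-8.91, -86.34, -836.61, -8106.79, -78554.82]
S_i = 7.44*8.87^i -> [7.44, 65.99, 585.36, 5192.11, 46054.01]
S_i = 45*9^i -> [45, 405, 3645, 32805, 295245]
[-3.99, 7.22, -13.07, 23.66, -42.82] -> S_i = -3.99*(-1.81)^i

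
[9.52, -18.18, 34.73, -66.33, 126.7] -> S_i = 9.52*(-1.91)^i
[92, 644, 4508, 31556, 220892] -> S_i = 92*7^i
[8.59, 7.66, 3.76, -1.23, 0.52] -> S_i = Random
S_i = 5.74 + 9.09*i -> [5.74, 14.83, 23.92, 33.01, 42.1]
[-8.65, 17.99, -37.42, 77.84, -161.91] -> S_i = -8.65*(-2.08)^i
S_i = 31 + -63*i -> [31, -32, -95, -158, -221]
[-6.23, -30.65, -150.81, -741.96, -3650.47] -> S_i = -6.23*4.92^i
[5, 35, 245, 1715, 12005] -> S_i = 5*7^i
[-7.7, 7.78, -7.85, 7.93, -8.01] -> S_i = -7.70*(-1.01)^i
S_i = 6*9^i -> [6, 54, 486, 4374, 39366]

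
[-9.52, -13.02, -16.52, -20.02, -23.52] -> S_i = -9.52 + -3.50*i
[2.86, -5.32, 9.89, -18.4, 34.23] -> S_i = 2.86*(-1.86)^i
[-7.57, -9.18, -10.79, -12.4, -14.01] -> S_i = -7.57 + -1.61*i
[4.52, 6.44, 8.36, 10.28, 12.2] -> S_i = 4.52 + 1.92*i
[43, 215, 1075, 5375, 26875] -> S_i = 43*5^i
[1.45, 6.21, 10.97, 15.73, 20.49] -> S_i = 1.45 + 4.76*i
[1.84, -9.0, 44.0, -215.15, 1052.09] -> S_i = 1.84*(-4.89)^i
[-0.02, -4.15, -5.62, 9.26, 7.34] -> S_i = Random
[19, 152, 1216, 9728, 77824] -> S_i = 19*8^i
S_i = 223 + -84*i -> [223, 139, 55, -29, -113]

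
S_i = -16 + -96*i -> [-16, -112, -208, -304, -400]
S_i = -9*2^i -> [-9, -18, -36, -72, -144]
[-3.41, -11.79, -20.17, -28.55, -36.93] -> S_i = -3.41 + -8.38*i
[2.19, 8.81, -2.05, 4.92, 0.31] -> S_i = Random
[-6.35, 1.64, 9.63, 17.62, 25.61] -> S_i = -6.35 + 7.99*i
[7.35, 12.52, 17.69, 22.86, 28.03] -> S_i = 7.35 + 5.17*i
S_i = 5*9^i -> [5, 45, 405, 3645, 32805]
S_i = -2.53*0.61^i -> [-2.53, -1.54, -0.94, -0.57, -0.35]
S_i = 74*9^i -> [74, 666, 5994, 53946, 485514]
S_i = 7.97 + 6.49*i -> [7.97, 14.46, 20.95, 27.44, 33.93]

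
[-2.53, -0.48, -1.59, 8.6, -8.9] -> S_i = Random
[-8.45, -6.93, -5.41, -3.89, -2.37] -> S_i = -8.45 + 1.52*i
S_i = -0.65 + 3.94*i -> [-0.65, 3.29, 7.23, 11.17, 15.11]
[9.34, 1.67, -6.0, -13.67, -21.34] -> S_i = 9.34 + -7.67*i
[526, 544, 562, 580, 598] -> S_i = 526 + 18*i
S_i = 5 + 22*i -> [5, 27, 49, 71, 93]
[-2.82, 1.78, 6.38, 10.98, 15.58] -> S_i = -2.82 + 4.60*i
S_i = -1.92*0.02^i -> [-1.92, -0.04, -0.0, -0.0, -0.0]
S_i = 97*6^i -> [97, 582, 3492, 20952, 125712]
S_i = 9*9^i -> [9, 81, 729, 6561, 59049]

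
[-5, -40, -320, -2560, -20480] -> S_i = -5*8^i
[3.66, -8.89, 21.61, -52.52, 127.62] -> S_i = 3.66*(-2.43)^i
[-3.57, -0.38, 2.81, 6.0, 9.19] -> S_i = -3.57 + 3.19*i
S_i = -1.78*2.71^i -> [-1.78, -4.82, -13.07, -35.43, -96.01]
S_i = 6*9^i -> [6, 54, 486, 4374, 39366]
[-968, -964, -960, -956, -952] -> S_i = -968 + 4*i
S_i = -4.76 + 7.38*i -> [-4.76, 2.62, 10.0, 17.38, 24.76]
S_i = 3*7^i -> [3, 21, 147, 1029, 7203]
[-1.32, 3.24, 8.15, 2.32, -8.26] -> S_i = Random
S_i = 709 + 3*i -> [709, 712, 715, 718, 721]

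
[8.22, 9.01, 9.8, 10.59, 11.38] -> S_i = 8.22 + 0.79*i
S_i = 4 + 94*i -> [4, 98, 192, 286, 380]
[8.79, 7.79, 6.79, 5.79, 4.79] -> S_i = 8.79 + -1.00*i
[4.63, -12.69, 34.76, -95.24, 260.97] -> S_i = 4.63*(-2.74)^i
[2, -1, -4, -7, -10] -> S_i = 2 + -3*i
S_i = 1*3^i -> [1, 3, 9, 27, 81]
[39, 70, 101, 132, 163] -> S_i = 39 + 31*i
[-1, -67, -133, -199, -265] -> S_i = -1 + -66*i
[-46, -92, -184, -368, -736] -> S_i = -46*2^i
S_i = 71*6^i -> [71, 426, 2556, 15336, 92016]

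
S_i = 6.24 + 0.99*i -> [6.24, 7.23, 8.22, 9.21, 10.2]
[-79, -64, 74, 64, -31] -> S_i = Random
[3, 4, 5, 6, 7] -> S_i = 3 + 1*i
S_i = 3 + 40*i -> [3, 43, 83, 123, 163]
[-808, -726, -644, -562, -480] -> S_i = -808 + 82*i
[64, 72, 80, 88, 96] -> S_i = 64 + 8*i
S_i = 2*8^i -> [2, 16, 128, 1024, 8192]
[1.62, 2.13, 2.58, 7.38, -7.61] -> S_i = Random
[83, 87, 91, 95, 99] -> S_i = 83 + 4*i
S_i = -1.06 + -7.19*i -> [-1.06, -8.25, -15.44, -22.63, -29.82]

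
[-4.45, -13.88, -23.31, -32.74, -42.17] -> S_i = -4.45 + -9.43*i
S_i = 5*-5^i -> [5, -25, 125, -625, 3125]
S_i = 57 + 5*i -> [57, 62, 67, 72, 77]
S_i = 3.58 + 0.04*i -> [3.58, 3.62, 3.66, 3.7, 3.74]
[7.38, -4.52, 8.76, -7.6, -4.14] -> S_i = Random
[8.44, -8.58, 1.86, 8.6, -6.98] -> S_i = Random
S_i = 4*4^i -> [4, 16, 64, 256, 1024]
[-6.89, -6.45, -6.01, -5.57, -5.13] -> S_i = -6.89 + 0.44*i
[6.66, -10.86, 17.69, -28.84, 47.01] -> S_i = 6.66*(-1.63)^i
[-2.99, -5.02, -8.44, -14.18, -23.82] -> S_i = -2.99*1.68^i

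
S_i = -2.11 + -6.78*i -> [-2.11, -8.89, -15.67, -22.45, -29.23]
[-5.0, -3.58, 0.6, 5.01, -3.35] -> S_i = Random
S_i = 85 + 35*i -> [85, 120, 155, 190, 225]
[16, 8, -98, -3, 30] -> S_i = Random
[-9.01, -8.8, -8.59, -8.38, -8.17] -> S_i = -9.01 + 0.21*i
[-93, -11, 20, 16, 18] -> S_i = Random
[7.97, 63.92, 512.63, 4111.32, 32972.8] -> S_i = 7.97*8.02^i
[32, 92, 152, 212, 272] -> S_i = 32 + 60*i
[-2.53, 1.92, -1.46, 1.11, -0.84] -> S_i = -2.53*(-0.76)^i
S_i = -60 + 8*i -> [-60, -52, -44, -36, -28]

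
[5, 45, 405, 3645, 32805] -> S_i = 5*9^i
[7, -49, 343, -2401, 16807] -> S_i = 7*-7^i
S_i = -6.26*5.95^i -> [-6.26, -37.25, -221.62, -1318.64, -7845.89]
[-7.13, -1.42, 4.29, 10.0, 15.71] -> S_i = -7.13 + 5.71*i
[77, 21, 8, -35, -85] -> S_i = Random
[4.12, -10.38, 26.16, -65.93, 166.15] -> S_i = 4.12*(-2.52)^i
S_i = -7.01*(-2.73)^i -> [-7.01, 19.14, -52.24, 142.63, -389.38]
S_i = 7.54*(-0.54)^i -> [7.54, -4.07, 2.2, -1.19, 0.64]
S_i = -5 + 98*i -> [-5, 93, 191, 289, 387]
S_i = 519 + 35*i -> [519, 554, 589, 624, 659]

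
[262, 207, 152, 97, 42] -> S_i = 262 + -55*i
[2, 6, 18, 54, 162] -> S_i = 2*3^i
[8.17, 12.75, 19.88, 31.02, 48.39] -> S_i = 8.17*1.56^i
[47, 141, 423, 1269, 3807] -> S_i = 47*3^i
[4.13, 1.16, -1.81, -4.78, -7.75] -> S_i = 4.13 + -2.97*i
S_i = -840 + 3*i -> [-840, -837, -834, -831, -828]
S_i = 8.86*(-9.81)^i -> [8.86, -86.92, 852.65, -8364.51, 82055.89]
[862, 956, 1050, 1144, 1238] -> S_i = 862 + 94*i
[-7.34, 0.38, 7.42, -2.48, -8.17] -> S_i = Random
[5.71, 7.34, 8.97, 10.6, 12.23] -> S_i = 5.71 + 1.63*i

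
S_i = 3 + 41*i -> [3, 44, 85, 126, 167]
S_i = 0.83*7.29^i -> [0.83, 6.05, 44.11, 321.56, 2344.17]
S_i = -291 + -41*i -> [-291, -332, -373, -414, -455]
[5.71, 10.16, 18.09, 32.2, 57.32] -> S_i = 5.71*1.78^i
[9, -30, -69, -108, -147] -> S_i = 9 + -39*i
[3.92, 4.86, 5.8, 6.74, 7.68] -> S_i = 3.92 + 0.94*i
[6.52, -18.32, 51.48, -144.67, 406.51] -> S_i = 6.52*(-2.81)^i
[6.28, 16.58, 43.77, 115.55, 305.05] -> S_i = 6.28*2.64^i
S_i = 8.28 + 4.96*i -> [8.28, 13.24, 18.2, 23.16, 28.12]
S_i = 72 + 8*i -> [72, 80, 88, 96, 104]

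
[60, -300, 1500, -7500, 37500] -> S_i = 60*-5^i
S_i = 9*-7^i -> [9, -63, 441, -3087, 21609]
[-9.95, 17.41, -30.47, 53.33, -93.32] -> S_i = -9.95*(-1.75)^i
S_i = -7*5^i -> [-7, -35, -175, -875, -4375]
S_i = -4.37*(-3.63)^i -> [-4.37, 15.86, -57.58, 209.03, -758.77]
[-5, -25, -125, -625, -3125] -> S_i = -5*5^i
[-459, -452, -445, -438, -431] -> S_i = -459 + 7*i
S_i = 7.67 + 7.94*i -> [7.67, 15.61, 23.55, 31.49, 39.43]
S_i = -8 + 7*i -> [-8, -1, 6, 13, 20]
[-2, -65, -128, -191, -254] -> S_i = -2 + -63*i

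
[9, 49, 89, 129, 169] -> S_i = 9 + 40*i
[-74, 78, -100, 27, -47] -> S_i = Random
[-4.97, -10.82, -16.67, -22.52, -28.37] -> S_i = -4.97 + -5.85*i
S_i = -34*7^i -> [-34, -238, -1666, -11662, -81634]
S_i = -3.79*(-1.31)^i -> [-3.79, 4.96, -6.5, 8.52, -11.16]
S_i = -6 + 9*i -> [-6, 3, 12, 21, 30]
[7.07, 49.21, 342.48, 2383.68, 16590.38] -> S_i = 7.07*6.96^i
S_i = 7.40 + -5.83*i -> [7.4, 1.57, -4.26, -10.09, -15.92]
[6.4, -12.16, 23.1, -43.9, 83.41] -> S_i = 6.40*(-1.90)^i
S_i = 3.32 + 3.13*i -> [3.32, 6.45, 9.58, 12.71, 15.84]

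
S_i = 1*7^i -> [1, 7, 49, 343, 2401]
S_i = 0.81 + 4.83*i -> [0.81, 5.64, 10.47, 15.3, 20.13]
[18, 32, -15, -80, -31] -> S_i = Random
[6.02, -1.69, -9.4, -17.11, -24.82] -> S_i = 6.02 + -7.71*i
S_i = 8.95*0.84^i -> [8.95, 7.52, 6.32, 5.3, 4.46]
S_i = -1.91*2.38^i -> [-1.91, -4.55, -10.82, -25.75, -61.28]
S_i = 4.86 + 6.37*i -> [4.86, 11.23, 17.6, 23.97, 30.34]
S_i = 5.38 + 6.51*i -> [5.38, 11.89, 18.4, 24.91, 31.42]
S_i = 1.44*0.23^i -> [1.44, 0.33, 0.08, 0.02, 0.0]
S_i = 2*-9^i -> [2, -18, 162, -1458, 13122]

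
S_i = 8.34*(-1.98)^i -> [8.34, -16.51, 32.7, -64.74, 128.18]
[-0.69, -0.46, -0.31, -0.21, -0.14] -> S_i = -0.69*0.67^i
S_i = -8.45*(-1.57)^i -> [-8.45, 13.27, -20.83, 32.7, -51.34]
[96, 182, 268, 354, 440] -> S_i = 96 + 86*i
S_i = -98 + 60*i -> [-98, -38, 22, 82, 142]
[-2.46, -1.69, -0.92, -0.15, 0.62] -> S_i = -2.46 + 0.77*i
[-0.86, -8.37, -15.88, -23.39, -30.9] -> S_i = -0.86 + -7.51*i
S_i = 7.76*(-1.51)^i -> [7.76, -11.72, 17.69, -26.72, 40.34]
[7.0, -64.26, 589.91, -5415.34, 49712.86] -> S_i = 7.00*(-9.18)^i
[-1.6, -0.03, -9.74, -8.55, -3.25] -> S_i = Random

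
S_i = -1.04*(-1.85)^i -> [-1.04, 1.92, -3.56, 6.58, -12.18]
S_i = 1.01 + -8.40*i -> [1.01, -7.39, -15.79, -24.19, -32.59]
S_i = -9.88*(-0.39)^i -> [-9.88, 3.85, -1.5, 0.59, -0.23]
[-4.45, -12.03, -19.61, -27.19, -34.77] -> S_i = -4.45 + -7.58*i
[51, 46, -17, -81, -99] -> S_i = Random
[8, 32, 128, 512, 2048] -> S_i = 8*4^i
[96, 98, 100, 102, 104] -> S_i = 96 + 2*i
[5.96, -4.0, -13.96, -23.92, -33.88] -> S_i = 5.96 + -9.96*i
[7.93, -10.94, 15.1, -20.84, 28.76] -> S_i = 7.93*(-1.38)^i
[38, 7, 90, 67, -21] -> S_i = Random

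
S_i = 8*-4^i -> [8, -32, 128, -512, 2048]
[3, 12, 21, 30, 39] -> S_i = 3 + 9*i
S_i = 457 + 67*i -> [457, 524, 591, 658, 725]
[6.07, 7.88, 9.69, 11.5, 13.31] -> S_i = 6.07 + 1.81*i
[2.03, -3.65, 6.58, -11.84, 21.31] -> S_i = 2.03*(-1.80)^i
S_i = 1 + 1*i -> [1, 2, 3, 4, 5]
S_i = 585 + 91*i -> [585, 676, 767, 858, 949]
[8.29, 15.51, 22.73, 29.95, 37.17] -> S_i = 8.29 + 7.22*i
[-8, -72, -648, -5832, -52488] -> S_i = -8*9^i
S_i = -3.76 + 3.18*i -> [-3.76, -0.58, 2.6, 5.78, 8.96]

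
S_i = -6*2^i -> [-6, -12, -24, -48, -96]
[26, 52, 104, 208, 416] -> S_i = 26*2^i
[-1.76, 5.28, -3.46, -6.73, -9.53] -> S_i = Random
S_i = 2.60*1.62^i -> [2.6, 4.21, 6.82, 11.05, 17.91]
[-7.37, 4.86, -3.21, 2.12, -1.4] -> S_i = -7.37*(-0.66)^i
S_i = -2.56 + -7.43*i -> [-2.56, -9.99, -17.42, -24.85, -32.28]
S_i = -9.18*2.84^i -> [-9.18, -26.07, -74.04, -210.28, -597.19]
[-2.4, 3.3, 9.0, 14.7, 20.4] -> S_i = -2.40 + 5.70*i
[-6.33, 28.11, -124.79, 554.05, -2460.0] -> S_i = -6.33*(-4.44)^i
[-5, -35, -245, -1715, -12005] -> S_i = -5*7^i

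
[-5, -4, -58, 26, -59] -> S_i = Random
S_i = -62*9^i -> [-62, -558, -5022, -45198, -406782]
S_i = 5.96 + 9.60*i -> [5.96, 15.56, 25.16, 34.76, 44.36]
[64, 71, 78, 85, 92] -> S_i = 64 + 7*i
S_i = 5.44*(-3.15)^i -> [5.44, -17.14, 53.98, -170.03, 535.6]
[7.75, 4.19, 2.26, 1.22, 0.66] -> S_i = 7.75*0.54^i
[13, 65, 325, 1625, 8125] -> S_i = 13*5^i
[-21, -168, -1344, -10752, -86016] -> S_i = -21*8^i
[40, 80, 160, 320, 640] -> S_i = 40*2^i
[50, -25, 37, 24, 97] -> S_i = Random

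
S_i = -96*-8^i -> [-96, 768, -6144, 49152, -393216]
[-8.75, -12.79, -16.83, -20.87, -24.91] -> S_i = -8.75 + -4.04*i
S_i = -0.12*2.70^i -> [-0.12, -0.32, -0.87, -2.36, -6.38]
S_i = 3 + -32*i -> [3, -29, -61, -93, -125]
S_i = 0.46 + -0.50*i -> [0.46, -0.04, -0.54, -1.04, -1.54]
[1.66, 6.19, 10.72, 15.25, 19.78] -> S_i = 1.66 + 4.53*i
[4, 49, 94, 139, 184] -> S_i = 4 + 45*i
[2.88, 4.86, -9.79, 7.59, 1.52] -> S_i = Random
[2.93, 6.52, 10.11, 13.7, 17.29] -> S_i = 2.93 + 3.59*i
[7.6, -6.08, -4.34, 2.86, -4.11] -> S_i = Random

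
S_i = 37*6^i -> [37, 222, 1332, 7992, 47952]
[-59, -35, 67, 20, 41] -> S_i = Random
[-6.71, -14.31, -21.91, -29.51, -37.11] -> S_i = -6.71 + -7.60*i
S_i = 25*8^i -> [25, 200, 1600, 12800, 102400]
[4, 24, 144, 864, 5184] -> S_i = 4*6^i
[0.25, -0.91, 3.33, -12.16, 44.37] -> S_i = 0.25*(-3.65)^i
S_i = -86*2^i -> [-86, -172, -344, -688, -1376]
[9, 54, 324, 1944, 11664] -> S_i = 9*6^i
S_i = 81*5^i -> [81, 405, 2025, 10125, 50625]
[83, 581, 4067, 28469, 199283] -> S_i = 83*7^i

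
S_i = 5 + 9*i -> [5, 14, 23, 32, 41]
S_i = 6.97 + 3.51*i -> [6.97, 10.48, 13.99, 17.5, 21.01]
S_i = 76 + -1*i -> [76, 75, 74, 73, 72]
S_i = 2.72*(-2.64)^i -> [2.72, -7.18, 18.96, -50.05, 132.12]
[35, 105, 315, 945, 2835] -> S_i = 35*3^i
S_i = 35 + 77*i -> [35, 112, 189, 266, 343]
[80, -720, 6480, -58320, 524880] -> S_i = 80*-9^i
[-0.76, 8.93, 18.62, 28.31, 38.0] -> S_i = -0.76 + 9.69*i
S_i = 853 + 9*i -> [853, 862, 871, 880, 889]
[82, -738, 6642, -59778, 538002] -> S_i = 82*-9^i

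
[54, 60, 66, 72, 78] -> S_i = 54 + 6*i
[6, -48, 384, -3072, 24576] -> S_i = 6*-8^i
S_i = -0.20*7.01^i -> [-0.2, -1.4, -9.83, -68.89, -482.95]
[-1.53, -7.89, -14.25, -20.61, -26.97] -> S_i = -1.53 + -6.36*i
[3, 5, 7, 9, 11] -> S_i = 3 + 2*i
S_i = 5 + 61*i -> [5, 66, 127, 188, 249]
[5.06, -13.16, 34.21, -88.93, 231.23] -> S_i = 5.06*(-2.60)^i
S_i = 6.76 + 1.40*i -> [6.76, 8.16, 9.56, 10.96, 12.36]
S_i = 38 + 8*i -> [38, 46, 54, 62, 70]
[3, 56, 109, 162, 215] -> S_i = 3 + 53*i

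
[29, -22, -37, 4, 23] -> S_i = Random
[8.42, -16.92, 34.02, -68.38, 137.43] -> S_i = 8.42*(-2.01)^i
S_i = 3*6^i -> [3, 18, 108, 648, 3888]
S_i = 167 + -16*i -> [167, 151, 135, 119, 103]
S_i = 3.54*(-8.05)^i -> [3.54, -28.5, 229.4, -1846.68, 14865.75]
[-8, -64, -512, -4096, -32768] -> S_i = -8*8^i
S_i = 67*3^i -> [67, 201, 603, 1809, 5427]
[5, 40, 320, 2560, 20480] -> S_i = 5*8^i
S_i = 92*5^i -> [92, 460, 2300, 11500, 57500]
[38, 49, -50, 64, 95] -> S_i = Random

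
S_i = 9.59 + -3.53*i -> [9.59, 6.06, 2.53, -1.0, -4.53]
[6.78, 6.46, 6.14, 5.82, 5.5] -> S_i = 6.78 + -0.32*i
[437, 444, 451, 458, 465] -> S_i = 437 + 7*i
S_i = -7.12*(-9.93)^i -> [-7.12, 70.7, -702.07, 6971.52, -69227.24]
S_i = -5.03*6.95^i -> [-5.03, -34.96, -242.96, -1688.58, -11735.65]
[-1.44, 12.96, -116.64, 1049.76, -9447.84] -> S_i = -1.44*(-9.00)^i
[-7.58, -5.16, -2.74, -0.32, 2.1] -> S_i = -7.58 + 2.42*i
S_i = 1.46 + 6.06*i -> [1.46, 7.52, 13.58, 19.64, 25.7]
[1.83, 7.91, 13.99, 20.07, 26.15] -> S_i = 1.83 + 6.08*i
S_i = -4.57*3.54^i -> [-4.57, -16.18, -57.27, -202.73, -717.68]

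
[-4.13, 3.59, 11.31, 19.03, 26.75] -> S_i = -4.13 + 7.72*i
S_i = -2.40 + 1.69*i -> [-2.4, -0.71, 0.98, 2.67, 4.36]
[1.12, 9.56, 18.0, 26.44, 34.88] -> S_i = 1.12 + 8.44*i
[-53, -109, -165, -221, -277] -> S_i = -53 + -56*i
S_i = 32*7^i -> [32, 224, 1568, 10976, 76832]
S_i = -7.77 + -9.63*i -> [-7.77, -17.4, -27.03, -36.66, -46.29]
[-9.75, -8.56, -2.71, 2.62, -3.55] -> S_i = Random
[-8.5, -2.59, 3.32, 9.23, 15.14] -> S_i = -8.50 + 5.91*i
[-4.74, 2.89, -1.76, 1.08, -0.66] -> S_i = -4.74*(-0.61)^i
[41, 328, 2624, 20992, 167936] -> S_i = 41*8^i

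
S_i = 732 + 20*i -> [732, 752, 772, 792, 812]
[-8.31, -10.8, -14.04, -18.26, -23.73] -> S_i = -8.31*1.30^i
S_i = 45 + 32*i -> [45, 77, 109, 141, 173]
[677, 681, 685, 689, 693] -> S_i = 677 + 4*i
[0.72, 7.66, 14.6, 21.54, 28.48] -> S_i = 0.72 + 6.94*i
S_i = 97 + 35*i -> [97, 132, 167, 202, 237]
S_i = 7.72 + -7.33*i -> [7.72, 0.39, -6.94, -14.27, -21.6]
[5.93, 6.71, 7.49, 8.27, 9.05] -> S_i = 5.93 + 0.78*i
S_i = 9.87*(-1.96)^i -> [9.87, -19.35, 37.92, -74.32, 145.66]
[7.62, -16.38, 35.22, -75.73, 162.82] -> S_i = 7.62*(-2.15)^i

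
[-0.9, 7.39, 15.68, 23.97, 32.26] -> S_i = -0.90 + 8.29*i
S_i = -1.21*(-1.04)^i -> [-1.21, 1.26, -1.31, 1.36, -1.42]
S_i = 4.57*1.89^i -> [4.57, 8.64, 16.32, 30.85, 58.31]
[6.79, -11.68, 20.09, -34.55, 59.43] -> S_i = 6.79*(-1.72)^i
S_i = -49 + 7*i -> [-49, -42, -35, -28, -21]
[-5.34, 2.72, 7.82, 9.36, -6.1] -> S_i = Random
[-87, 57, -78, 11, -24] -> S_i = Random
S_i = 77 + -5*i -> [77, 72, 67, 62, 57]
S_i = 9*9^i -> [9, 81, 729, 6561, 59049]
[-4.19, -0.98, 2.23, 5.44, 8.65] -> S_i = -4.19 + 3.21*i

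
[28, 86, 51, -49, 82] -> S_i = Random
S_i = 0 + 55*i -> [0, 55, 110, 165, 220]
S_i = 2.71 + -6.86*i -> [2.71, -4.15, -11.01, -17.87, -24.73]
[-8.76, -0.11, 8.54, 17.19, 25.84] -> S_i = -8.76 + 8.65*i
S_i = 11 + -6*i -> [11, 5, -1, -7, -13]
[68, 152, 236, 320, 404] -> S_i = 68 + 84*i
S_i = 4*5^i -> [4, 20, 100, 500, 2500]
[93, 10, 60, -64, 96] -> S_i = Random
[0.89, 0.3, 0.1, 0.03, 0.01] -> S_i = 0.89*0.34^i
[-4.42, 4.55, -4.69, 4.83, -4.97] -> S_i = -4.42*(-1.03)^i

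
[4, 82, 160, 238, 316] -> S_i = 4 + 78*i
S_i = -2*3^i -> [-2, -6, -18, -54, -162]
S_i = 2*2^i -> [2, 4, 8, 16, 32]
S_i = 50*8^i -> [50, 400, 3200, 25600, 204800]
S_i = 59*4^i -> [59, 236, 944, 3776, 15104]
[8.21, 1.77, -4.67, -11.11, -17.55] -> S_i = 8.21 + -6.44*i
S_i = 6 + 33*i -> [6, 39, 72, 105, 138]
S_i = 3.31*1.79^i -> [3.31, 5.92, 10.61, 18.98, 33.98]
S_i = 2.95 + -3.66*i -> [2.95, -0.71, -4.37, -8.03, -11.69]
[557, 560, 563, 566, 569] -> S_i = 557 + 3*i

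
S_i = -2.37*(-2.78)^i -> [-2.37, 6.59, -18.32, 50.92, -141.56]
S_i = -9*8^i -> [-9, -72, -576, -4608, -36864]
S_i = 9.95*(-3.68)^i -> [9.95, -36.62, 134.75, -495.87, 1824.8]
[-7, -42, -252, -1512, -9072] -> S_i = -7*6^i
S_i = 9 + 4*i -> [9, 13, 17, 21, 25]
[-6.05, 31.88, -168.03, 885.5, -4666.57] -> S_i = -6.05*(-5.27)^i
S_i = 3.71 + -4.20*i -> [3.71, -0.49, -4.69, -8.89, -13.09]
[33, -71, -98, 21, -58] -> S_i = Random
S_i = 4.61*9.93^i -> [4.61, 45.78, 454.57, 4513.87, 44822.69]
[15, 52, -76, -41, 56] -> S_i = Random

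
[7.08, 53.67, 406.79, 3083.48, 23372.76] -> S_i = 7.08*7.58^i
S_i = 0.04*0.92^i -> [0.04, 0.04, 0.03, 0.03, 0.03]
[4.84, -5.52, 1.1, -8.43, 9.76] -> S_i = Random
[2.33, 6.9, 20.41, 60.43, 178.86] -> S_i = 2.33*2.96^i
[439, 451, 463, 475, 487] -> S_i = 439 + 12*i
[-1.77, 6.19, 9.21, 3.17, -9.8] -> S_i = Random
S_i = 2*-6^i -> [2, -12, 72, -432, 2592]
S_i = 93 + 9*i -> [93, 102, 111, 120, 129]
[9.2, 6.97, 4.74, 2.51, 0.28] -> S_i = 9.20 + -2.23*i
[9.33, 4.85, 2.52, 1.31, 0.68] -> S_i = 9.33*0.52^i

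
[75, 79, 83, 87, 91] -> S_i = 75 + 4*i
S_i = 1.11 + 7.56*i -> [1.11, 8.67, 16.23, 23.79, 31.35]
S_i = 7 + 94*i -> [7, 101, 195, 289, 383]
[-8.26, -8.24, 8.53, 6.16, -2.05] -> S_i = Random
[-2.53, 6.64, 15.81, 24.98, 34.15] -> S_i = -2.53 + 9.17*i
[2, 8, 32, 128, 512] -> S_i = 2*4^i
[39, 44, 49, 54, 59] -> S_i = 39 + 5*i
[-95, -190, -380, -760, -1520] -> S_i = -95*2^i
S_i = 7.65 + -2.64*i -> [7.65, 5.01, 2.37, -0.27, -2.91]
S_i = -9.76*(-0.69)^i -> [-9.76, 6.73, -4.65, 3.21, -2.21]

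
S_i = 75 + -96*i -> [75, -21, -117, -213, -309]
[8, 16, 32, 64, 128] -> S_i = 8*2^i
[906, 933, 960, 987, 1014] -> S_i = 906 + 27*i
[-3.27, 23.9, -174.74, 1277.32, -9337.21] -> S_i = -3.27*(-7.31)^i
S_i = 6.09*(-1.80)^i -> [6.09, -10.96, 19.73, -35.52, 63.93]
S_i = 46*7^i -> [46, 322, 2254, 15778, 110446]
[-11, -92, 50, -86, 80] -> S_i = Random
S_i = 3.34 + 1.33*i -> [3.34, 4.67, 6.0, 7.33, 8.66]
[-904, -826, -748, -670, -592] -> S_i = -904 + 78*i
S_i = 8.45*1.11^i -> [8.45, 9.38, 10.41, 11.56, 12.83]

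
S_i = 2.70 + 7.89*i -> [2.7, 10.59, 18.48, 26.37, 34.26]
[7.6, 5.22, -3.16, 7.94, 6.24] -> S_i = Random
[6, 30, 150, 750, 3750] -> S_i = 6*5^i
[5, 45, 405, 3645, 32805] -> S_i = 5*9^i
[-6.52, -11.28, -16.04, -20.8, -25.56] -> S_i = -6.52 + -4.76*i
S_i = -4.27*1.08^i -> [-4.27, -4.61, -4.98, -5.38, -5.81]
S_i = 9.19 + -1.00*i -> [9.19, 8.19, 7.19, 6.19, 5.19]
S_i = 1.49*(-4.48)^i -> [1.49, -6.68, 29.9, -133.97, 600.2]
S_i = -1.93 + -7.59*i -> [-1.93, -9.52, -17.11, -24.7, -32.29]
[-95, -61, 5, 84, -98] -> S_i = Random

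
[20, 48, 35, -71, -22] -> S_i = Random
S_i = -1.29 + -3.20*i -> [-1.29, -4.49, -7.69, -10.89, -14.09]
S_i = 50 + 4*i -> [50, 54, 58, 62, 66]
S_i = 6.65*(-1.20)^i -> [6.65, -7.98, 9.58, -11.49, 13.79]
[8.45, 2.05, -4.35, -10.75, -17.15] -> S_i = 8.45 + -6.40*i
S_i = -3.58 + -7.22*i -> [-3.58, -10.8, -18.02, -25.24, -32.46]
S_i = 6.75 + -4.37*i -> [6.75, 2.38, -1.99, -6.36, -10.73]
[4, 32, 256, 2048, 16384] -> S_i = 4*8^i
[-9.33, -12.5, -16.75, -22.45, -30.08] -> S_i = -9.33*1.34^i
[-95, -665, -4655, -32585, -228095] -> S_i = -95*7^i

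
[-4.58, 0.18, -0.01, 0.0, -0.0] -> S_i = -4.58*(-0.04)^i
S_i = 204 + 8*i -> [204, 212, 220, 228, 236]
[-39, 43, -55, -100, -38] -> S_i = Random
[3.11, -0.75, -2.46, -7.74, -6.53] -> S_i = Random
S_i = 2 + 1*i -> [2, 3, 4, 5, 6]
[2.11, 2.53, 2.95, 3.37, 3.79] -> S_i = 2.11 + 0.42*i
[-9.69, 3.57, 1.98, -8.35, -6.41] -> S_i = Random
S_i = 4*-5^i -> [4, -20, 100, -500, 2500]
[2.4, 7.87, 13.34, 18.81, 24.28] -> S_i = 2.40 + 5.47*i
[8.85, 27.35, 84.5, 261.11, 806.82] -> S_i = 8.85*3.09^i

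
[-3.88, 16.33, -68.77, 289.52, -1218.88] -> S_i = -3.88*(-4.21)^i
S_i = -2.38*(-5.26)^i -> [-2.38, 12.52, -65.85, 346.37, -1821.88]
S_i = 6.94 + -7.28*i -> [6.94, -0.34, -7.62, -14.9, -22.18]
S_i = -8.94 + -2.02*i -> [-8.94, -10.96, -12.98, -15.0, -17.02]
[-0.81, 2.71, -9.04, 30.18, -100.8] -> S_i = -0.81*(-3.34)^i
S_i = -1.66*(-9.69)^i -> [-1.66, 16.09, -155.87, 1510.36, -14635.35]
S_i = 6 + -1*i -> [6, 5, 4, 3, 2]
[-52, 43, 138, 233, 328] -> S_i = -52 + 95*i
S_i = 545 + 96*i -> [545, 641, 737, 833, 929]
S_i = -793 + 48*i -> [-793, -745, -697, -649, -601]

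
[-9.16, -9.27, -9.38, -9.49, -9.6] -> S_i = -9.16 + -0.11*i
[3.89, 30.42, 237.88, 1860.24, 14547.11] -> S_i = 3.89*7.82^i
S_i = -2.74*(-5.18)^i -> [-2.74, 14.19, -73.52, 380.84, -1972.74]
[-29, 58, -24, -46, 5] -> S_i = Random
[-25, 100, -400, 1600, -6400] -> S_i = -25*-4^i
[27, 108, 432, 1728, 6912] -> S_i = 27*4^i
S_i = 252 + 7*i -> [252, 259, 266, 273, 280]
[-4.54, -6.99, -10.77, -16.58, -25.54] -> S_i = -4.54*1.54^i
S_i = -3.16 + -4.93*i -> [-3.16, -8.09, -13.02, -17.95, -22.88]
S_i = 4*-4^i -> [4, -16, 64, -256, 1024]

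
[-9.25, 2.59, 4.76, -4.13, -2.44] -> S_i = Random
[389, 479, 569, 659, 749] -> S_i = 389 + 90*i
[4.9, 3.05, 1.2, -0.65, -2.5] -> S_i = 4.90 + -1.85*i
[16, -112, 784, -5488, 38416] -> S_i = 16*-7^i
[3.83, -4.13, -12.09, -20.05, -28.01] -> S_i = 3.83 + -7.96*i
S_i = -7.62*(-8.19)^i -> [-7.62, 62.41, -511.12, 4186.07, -34283.93]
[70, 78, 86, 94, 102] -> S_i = 70 + 8*i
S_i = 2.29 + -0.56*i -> [2.29, 1.73, 1.17, 0.61, 0.05]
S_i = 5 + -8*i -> [5, -3, -11, -19, -27]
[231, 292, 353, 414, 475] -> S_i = 231 + 61*i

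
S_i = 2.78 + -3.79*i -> [2.78, -1.01, -4.8, -8.59, -12.38]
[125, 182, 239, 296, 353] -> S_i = 125 + 57*i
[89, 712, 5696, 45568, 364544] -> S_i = 89*8^i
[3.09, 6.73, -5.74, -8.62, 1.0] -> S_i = Random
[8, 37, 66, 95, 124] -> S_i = 8 + 29*i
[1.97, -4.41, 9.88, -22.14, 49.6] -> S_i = 1.97*(-2.24)^i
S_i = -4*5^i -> [-4, -20, -100, -500, -2500]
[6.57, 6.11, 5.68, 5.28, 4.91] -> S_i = 6.57*0.93^i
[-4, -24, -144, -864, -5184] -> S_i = -4*6^i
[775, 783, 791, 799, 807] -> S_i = 775 + 8*i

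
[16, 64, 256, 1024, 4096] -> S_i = 16*4^i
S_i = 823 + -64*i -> [823, 759, 695, 631, 567]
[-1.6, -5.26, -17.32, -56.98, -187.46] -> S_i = -1.60*3.29^i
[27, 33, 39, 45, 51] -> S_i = 27 + 6*i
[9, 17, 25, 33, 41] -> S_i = 9 + 8*i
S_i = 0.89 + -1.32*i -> [0.89, -0.43, -1.75, -3.07, -4.39]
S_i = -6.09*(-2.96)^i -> [-6.09, 18.03, -53.36, 157.94, -467.5]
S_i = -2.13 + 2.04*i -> [-2.13, -0.09, 1.95, 3.99, 6.03]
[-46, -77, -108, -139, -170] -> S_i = -46 + -31*i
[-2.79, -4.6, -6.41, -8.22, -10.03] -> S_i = -2.79 + -1.81*i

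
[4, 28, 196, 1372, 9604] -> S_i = 4*7^i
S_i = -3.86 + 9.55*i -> [-3.86, 5.69, 15.24, 24.79, 34.34]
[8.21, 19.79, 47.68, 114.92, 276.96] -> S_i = 8.21*2.41^i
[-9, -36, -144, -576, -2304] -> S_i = -9*4^i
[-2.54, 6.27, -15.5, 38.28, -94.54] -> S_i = -2.54*(-2.47)^i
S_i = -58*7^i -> [-58, -406, -2842, -19894, -139258]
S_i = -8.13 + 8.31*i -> [-8.13, 0.18, 8.49, 16.8, 25.11]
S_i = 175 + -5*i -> [175, 170, 165, 160, 155]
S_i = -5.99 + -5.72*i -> [-5.99, -11.71, -17.43, -23.15, -28.87]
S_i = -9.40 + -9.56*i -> [-9.4, -18.96, -28.52, -38.08, -47.64]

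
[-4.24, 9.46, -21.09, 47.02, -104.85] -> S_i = -4.24*(-2.23)^i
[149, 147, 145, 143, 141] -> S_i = 149 + -2*i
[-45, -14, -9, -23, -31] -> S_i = Random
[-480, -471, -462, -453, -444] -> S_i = -480 + 9*i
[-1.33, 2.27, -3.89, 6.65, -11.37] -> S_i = -1.33*(-1.71)^i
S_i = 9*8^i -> [9, 72, 576, 4608, 36864]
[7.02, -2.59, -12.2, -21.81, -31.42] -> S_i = 7.02 + -9.61*i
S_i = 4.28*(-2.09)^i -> [4.28, -8.95, 18.7, -39.07, 81.66]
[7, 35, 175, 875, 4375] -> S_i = 7*5^i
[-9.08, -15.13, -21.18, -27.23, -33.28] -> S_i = -9.08 + -6.05*i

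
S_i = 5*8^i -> [5, 40, 320, 2560, 20480]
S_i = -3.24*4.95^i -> [-3.24, -16.04, -79.39, -392.97, -1945.21]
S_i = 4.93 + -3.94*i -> [4.93, 0.99, -2.95, -6.89, -10.83]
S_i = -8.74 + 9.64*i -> [-8.74, 0.9, 10.54, 20.18, 29.82]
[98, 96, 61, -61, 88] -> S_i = Random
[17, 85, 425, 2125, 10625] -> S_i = 17*5^i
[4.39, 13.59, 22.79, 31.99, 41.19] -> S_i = 4.39 + 9.20*i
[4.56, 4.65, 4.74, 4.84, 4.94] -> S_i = 4.56*1.02^i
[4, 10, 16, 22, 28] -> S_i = 4 + 6*i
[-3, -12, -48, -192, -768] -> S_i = -3*4^i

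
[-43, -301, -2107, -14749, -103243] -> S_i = -43*7^i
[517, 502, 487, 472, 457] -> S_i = 517 + -15*i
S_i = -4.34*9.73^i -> [-4.34, -42.23, -410.88, -3997.87, -38899.24]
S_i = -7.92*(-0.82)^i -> [-7.92, 6.49, -5.33, 4.37, -3.58]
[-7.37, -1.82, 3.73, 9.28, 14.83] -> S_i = -7.37 + 5.55*i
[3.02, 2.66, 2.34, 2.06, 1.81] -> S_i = 3.02*0.88^i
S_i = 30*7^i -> [30, 210, 1470, 10290, 72030]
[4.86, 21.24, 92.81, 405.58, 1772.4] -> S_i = 4.86*4.37^i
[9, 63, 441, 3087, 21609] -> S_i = 9*7^i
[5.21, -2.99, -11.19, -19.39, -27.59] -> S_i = 5.21 + -8.20*i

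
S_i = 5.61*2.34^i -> [5.61, 13.13, 30.72, 71.88, 168.2]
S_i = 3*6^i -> [3, 18, 108, 648, 3888]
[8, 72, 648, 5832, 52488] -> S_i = 8*9^i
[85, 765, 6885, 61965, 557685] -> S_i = 85*9^i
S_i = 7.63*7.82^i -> [7.63, 59.67, 466.59, 3648.76, 28533.27]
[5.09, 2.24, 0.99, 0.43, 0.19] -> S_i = 5.09*0.44^i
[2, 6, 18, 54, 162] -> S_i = 2*3^i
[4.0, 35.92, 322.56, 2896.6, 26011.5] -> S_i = 4.00*8.98^i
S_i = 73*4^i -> [73, 292, 1168, 4672, 18688]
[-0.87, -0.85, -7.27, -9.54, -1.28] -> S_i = Random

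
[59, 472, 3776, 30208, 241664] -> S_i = 59*8^i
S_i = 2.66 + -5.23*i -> [2.66, -2.57, -7.8, -13.03, -18.26]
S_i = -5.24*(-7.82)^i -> [-5.24, 40.98, -320.44, 2505.83, -19595.59]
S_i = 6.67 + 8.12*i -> [6.67, 14.79, 22.91, 31.03, 39.15]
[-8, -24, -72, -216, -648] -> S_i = -8*3^i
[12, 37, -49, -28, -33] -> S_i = Random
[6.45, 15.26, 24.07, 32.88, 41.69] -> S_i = 6.45 + 8.81*i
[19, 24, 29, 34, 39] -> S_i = 19 + 5*i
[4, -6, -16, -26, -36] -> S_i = 4 + -10*i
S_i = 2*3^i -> [2, 6, 18, 54, 162]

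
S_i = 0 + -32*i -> [0, -32, -64, -96, -128]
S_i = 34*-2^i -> [34, -68, 136, -272, 544]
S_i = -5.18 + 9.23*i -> [-5.18, 4.05, 13.28, 22.51, 31.74]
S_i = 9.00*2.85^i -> [9.0, 25.65, 73.1, 208.34, 593.78]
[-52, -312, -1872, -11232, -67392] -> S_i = -52*6^i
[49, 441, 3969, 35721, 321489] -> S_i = 49*9^i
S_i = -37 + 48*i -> [-37, 11, 59, 107, 155]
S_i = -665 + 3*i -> [-665, -662, -659, -656, -653]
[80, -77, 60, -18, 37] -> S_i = Random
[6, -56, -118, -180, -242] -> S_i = 6 + -62*i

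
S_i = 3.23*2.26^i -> [3.23, 7.3, 16.5, 37.28, 84.26]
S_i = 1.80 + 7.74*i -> [1.8, 9.54, 17.28, 25.02, 32.76]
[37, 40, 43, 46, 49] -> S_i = 37 + 3*i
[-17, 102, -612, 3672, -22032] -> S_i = -17*-6^i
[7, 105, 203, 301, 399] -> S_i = 7 + 98*i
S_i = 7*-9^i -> [7, -63, 567, -5103, 45927]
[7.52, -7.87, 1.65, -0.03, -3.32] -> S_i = Random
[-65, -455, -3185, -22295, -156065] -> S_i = -65*7^i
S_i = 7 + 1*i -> [7, 8, 9, 10, 11]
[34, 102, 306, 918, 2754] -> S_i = 34*3^i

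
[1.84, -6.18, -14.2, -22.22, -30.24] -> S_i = 1.84 + -8.02*i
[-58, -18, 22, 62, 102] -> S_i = -58 + 40*i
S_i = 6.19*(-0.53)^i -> [6.19, -3.28, 1.74, -0.92, 0.49]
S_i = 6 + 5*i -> [6, 11, 16, 21, 26]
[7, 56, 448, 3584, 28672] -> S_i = 7*8^i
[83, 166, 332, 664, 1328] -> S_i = 83*2^i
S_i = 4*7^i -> [4, 28, 196, 1372, 9604]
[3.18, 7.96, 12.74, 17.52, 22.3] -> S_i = 3.18 + 4.78*i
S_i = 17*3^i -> [17, 51, 153, 459, 1377]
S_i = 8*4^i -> [8, 32, 128, 512, 2048]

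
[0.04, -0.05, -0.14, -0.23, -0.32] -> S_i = 0.04 + -0.09*i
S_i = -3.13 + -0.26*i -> [-3.13, -3.39, -3.65, -3.91, -4.17]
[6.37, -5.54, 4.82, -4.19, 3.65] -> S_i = 6.37*(-0.87)^i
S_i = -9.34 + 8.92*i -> [-9.34, -0.42, 8.5, 17.42, 26.34]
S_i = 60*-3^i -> [60, -180, 540, -1620, 4860]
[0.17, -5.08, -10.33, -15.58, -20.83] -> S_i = 0.17 + -5.25*i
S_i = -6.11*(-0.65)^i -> [-6.11, 3.97, -2.58, 1.68, -1.09]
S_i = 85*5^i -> [85, 425, 2125, 10625, 53125]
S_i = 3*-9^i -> [3, -27, 243, -2187, 19683]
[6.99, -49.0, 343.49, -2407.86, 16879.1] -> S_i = 6.99*(-7.01)^i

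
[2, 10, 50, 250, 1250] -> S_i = 2*5^i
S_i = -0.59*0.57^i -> [-0.59, -0.34, -0.19, -0.11, -0.06]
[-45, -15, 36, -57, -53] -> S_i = Random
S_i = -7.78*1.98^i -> [-7.78, -15.4, -30.5, -60.39, -119.57]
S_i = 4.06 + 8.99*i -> [4.06, 13.05, 22.04, 31.03, 40.02]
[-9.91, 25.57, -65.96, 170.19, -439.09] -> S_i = -9.91*(-2.58)^i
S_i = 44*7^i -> [44, 308, 2156, 15092, 105644]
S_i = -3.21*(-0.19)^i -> [-3.21, 0.61, -0.12, 0.02, -0.0]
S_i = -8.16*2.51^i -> [-8.16, -20.48, -51.41, -129.04, -323.88]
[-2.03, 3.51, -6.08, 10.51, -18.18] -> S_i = -2.03*(-1.73)^i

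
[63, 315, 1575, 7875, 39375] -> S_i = 63*5^i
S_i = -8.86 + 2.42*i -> [-8.86, -6.44, -4.02, -1.6, 0.82]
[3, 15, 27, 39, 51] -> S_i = 3 + 12*i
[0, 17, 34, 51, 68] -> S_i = 0 + 17*i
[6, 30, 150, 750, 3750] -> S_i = 6*5^i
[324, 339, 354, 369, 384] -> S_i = 324 + 15*i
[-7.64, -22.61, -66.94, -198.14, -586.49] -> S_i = -7.64*2.96^i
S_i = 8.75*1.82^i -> [8.75, 15.92, 28.98, 52.75, 96.0]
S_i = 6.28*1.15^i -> [6.28, 7.22, 8.31, 9.55, 10.98]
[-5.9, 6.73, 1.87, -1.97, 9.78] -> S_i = Random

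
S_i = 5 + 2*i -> [5, 7, 9, 11, 13]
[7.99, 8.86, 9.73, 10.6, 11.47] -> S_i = 7.99 + 0.87*i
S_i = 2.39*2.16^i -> [2.39, 5.16, 11.15, 24.09, 52.03]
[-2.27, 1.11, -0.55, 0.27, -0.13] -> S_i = -2.27*(-0.49)^i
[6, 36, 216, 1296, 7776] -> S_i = 6*6^i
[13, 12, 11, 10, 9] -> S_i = 13 + -1*i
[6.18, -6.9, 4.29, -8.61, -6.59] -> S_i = Random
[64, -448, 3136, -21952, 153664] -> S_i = 64*-7^i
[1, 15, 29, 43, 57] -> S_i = 1 + 14*i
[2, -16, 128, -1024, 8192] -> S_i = 2*-8^i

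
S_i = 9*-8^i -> [9, -72, 576, -4608, 36864]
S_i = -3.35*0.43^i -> [-3.35, -1.44, -0.62, -0.27, -0.11]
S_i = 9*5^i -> [9, 45, 225, 1125, 5625]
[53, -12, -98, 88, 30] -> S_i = Random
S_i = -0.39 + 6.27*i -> [-0.39, 5.88, 12.15, 18.42, 24.69]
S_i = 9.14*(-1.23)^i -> [9.14, -11.24, 13.83, -17.01, 20.92]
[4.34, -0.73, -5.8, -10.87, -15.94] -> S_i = 4.34 + -5.07*i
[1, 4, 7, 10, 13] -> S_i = 1 + 3*i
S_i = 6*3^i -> [6, 18, 54, 162, 486]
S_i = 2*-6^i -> [2, -12, 72, -432, 2592]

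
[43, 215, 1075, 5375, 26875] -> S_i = 43*5^i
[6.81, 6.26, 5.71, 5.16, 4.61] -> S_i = 6.81 + -0.55*i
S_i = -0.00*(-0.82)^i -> [-0.0, 0.0, -0.0, 0.0, -0.0]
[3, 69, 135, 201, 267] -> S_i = 3 + 66*i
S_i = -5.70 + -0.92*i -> [-5.7, -6.62, -7.54, -8.46, -9.38]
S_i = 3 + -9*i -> [3, -6, -15, -24, -33]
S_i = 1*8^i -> [1, 8, 64, 512, 4096]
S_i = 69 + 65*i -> [69, 134, 199, 264, 329]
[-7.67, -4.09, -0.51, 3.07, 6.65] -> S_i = -7.67 + 3.58*i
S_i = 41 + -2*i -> [41, 39, 37, 35, 33]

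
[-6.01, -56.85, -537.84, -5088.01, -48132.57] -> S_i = -6.01*9.46^i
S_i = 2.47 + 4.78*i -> [2.47, 7.25, 12.03, 16.81, 21.59]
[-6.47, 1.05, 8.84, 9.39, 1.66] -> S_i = Random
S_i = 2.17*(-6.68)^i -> [2.17, -14.5, 96.83, -646.83, 4320.81]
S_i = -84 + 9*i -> [-84, -75, -66, -57, -48]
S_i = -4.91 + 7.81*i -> [-4.91, 2.9, 10.71, 18.52, 26.33]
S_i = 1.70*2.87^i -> [1.7, 4.88, 14.0, 40.19, 115.34]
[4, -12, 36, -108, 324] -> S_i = 4*-3^i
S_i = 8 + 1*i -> [8, 9, 10, 11, 12]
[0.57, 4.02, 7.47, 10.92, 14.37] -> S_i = 0.57 + 3.45*i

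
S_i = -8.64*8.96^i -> [-8.64, -77.41, -693.63, -6214.95, -55685.97]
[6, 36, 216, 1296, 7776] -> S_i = 6*6^i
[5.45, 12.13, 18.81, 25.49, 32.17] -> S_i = 5.45 + 6.68*i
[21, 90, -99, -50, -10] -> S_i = Random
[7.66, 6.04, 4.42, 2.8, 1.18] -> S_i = 7.66 + -1.62*i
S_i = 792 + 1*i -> [792, 793, 794, 795, 796]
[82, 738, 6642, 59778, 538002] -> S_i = 82*9^i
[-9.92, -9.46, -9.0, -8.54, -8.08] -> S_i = -9.92 + 0.46*i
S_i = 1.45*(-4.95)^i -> [1.45, -7.18, 35.53, -175.87, 870.54]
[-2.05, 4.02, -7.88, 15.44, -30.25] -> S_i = -2.05*(-1.96)^i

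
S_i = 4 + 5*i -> [4, 9, 14, 19, 24]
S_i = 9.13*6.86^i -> [9.13, 62.63, 429.65, 2947.43, 20219.35]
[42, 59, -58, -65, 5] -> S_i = Random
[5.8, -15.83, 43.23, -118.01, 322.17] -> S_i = 5.80*(-2.73)^i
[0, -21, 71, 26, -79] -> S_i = Random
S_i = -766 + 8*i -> [-766, -758, -750, -742, -734]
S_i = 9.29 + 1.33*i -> [9.29, 10.62, 11.95, 13.28, 14.61]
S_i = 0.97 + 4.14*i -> [0.97, 5.11, 9.25, 13.39, 17.53]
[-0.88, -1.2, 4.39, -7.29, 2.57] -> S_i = Random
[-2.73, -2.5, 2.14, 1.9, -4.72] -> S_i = Random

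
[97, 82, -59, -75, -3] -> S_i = Random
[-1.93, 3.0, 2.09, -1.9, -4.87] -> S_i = Random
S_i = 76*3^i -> [76, 228, 684, 2052, 6156]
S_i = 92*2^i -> [92, 184, 368, 736, 1472]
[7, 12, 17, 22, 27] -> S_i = 7 + 5*i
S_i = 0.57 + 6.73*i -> [0.57, 7.3, 14.03, 20.76, 27.49]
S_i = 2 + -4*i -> [2, -2, -6, -10, -14]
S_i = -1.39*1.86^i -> [-1.39, -2.59, -4.81, -8.94, -16.64]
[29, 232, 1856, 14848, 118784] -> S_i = 29*8^i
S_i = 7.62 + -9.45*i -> [7.62, -1.83, -11.28, -20.73, -30.18]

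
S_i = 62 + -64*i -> [62, -2, -66, -130, -194]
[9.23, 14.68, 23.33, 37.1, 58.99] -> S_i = 9.23*1.59^i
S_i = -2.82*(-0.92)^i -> [-2.82, 2.59, -2.39, 2.2, -2.02]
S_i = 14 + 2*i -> [14, 16, 18, 20, 22]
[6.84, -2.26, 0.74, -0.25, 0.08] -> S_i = 6.84*(-0.33)^i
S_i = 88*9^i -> [88, 792, 7128, 64152, 577368]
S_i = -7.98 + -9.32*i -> [-7.98, -17.3, -26.62, -35.94, -45.26]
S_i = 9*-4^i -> [9, -36, 144, -576, 2304]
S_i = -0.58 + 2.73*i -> [-0.58, 2.15, 4.88, 7.61, 10.34]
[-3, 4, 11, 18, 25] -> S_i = -3 + 7*i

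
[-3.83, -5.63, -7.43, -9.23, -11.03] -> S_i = -3.83 + -1.80*i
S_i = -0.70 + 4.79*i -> [-0.7, 4.09, 8.88, 13.67, 18.46]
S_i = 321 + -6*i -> [321, 315, 309, 303, 297]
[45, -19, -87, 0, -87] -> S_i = Random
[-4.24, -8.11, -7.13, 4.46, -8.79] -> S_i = Random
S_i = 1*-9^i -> [1, -9, 81, -729, 6561]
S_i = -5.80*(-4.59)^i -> [-5.8, 26.62, -122.19, 560.87, -2574.42]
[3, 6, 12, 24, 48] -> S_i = 3*2^i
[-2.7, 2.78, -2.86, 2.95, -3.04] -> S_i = -2.70*(-1.03)^i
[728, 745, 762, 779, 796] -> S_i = 728 + 17*i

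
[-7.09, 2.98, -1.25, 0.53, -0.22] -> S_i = -7.09*(-0.42)^i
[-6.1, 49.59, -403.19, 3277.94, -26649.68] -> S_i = -6.10*(-8.13)^i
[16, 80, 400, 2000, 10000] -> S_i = 16*5^i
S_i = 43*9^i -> [43, 387, 3483, 31347, 282123]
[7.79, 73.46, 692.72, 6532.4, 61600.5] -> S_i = 7.79*9.43^i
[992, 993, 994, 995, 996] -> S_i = 992 + 1*i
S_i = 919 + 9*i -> [919, 928, 937, 946, 955]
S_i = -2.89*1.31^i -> [-2.89, -3.79, -4.96, -6.5, -8.51]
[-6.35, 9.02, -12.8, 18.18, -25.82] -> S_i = -6.35*(-1.42)^i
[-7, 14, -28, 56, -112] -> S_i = -7*-2^i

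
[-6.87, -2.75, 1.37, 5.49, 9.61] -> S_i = -6.87 + 4.12*i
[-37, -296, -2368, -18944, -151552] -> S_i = -37*8^i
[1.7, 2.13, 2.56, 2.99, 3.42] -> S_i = 1.70 + 0.43*i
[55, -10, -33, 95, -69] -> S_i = Random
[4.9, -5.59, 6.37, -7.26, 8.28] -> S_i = 4.90*(-1.14)^i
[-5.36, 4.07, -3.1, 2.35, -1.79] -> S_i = -5.36*(-0.76)^i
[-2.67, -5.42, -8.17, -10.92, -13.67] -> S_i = -2.67 + -2.75*i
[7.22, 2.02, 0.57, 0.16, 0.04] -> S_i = 7.22*0.28^i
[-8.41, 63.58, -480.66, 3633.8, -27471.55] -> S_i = -8.41*(-7.56)^i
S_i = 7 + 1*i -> [7, 8, 9, 10, 11]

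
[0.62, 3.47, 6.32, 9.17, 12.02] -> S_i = 0.62 + 2.85*i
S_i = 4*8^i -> [4, 32, 256, 2048, 16384]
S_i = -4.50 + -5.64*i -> [-4.5, -10.14, -15.78, -21.42, -27.06]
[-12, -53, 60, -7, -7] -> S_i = Random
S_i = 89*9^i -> [89, 801, 7209, 64881, 583929]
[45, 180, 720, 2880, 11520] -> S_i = 45*4^i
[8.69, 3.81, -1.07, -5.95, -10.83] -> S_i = 8.69 + -4.88*i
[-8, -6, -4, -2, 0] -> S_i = -8 + 2*i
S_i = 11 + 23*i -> [11, 34, 57, 80, 103]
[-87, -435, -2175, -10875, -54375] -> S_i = -87*5^i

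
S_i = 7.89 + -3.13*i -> [7.89, 4.76, 1.63, -1.5, -4.63]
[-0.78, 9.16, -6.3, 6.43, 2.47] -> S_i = Random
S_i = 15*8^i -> [15, 120, 960, 7680, 61440]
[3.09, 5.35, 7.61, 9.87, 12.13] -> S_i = 3.09 + 2.26*i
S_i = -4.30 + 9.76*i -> [-4.3, 5.46, 15.22, 24.98, 34.74]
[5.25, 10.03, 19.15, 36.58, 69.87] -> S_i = 5.25*1.91^i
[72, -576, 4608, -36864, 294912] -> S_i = 72*-8^i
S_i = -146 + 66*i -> [-146, -80, -14, 52, 118]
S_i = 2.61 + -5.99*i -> [2.61, -3.38, -9.37, -15.36, -21.35]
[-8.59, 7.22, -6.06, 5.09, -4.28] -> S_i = -8.59*(-0.84)^i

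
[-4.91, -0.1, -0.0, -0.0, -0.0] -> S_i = -4.91*0.02^i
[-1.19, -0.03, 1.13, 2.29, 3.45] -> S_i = -1.19 + 1.16*i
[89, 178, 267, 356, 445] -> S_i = 89 + 89*i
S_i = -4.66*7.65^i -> [-4.66, -35.65, -272.71, -2086.27, -15959.95]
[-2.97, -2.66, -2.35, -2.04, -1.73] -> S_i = -2.97 + 0.31*i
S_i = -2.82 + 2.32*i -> [-2.82, -0.5, 1.82, 4.14, 6.46]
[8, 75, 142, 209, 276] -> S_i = 8 + 67*i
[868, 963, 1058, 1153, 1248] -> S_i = 868 + 95*i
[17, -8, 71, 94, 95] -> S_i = Random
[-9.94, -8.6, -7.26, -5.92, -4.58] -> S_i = -9.94 + 1.34*i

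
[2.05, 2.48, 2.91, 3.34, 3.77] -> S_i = 2.05 + 0.43*i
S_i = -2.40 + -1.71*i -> [-2.4, -4.11, -5.82, -7.53, -9.24]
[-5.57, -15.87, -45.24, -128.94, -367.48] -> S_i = -5.57*2.85^i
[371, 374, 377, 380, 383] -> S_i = 371 + 3*i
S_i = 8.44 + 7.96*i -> [8.44, 16.4, 24.36, 32.32, 40.28]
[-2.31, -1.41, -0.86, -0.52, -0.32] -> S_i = -2.31*0.61^i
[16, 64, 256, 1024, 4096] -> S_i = 16*4^i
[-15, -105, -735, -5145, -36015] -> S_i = -15*7^i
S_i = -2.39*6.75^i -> [-2.39, -16.13, -108.89, -735.04, -4961.5]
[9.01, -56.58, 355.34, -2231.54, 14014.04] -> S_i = 9.01*(-6.28)^i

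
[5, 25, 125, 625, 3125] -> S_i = 5*5^i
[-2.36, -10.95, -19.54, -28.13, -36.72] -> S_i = -2.36 + -8.59*i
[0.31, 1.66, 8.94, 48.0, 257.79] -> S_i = 0.31*5.37^i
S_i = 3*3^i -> [3, 9, 27, 81, 243]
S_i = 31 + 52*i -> [31, 83, 135, 187, 239]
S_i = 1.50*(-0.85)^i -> [1.5, -1.27, 1.08, -0.92, 0.78]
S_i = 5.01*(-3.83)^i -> [5.01, -19.19, 73.49, -281.47, 1078.03]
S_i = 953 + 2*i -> [953, 955, 957, 959, 961]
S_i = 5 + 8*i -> [5, 13, 21, 29, 37]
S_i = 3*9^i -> [3, 27, 243, 2187, 19683]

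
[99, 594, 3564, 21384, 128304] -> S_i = 99*6^i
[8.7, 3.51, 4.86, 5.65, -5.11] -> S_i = Random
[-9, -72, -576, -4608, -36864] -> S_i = -9*8^i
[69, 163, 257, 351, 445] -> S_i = 69 + 94*i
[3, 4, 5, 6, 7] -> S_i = 3 + 1*i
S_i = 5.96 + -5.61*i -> [5.96, 0.35, -5.26, -10.87, -16.48]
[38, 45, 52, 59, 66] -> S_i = 38 + 7*i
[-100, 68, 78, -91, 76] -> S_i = Random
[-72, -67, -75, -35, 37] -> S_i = Random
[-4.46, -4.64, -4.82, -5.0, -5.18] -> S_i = -4.46 + -0.18*i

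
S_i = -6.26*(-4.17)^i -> [-6.26, 26.1, -108.85, 453.92, -1892.86]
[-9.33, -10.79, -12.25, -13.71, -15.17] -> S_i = -9.33 + -1.46*i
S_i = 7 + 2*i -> [7, 9, 11, 13, 15]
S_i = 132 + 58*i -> [132, 190, 248, 306, 364]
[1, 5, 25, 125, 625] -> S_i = 1*5^i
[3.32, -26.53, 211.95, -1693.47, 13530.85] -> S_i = 3.32*(-7.99)^i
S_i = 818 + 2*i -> [818, 820, 822, 824, 826]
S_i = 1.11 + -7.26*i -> [1.11, -6.15, -13.41, -20.67, -27.93]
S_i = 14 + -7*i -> [14, 7, 0, -7, -14]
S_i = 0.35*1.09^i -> [0.35, 0.38, 0.42, 0.45, 0.49]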